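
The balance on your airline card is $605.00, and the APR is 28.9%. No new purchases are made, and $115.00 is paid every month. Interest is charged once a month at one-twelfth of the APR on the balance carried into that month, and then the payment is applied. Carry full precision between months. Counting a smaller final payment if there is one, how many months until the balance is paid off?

6 payments

Monthly rate r = 28.9%/12 = 2.40833% = 0.0240833.
Recurrence: B ← B·(1+r) − $115.00.
Month 1: interest $14.57; balance after payment $504.57.
Month 2: interest $12.15; balance after payment $401.72.
Month 3: interest $9.67; balance after payment $296.40.
Month 4: interest $7.14; balance after payment $188.54.
Month 5: interest $4.54; balance after payment $78.08.
Month 6: interest $1.88; balance after payment $0.00.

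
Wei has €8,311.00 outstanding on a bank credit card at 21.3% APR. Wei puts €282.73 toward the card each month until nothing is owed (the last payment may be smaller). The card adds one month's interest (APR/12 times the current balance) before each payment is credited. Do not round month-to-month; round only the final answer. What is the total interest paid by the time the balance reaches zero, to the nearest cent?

€3,543.01

Monthly rate r = 21.3%/12 = 1.775% = 0.01775.
Payoff takes n = ⌈−ln(1 − rB₀/P)/ln(1+r)⌉ = ⌈41.926⌉ = 42 payments; the last is €262.08.
Total paid = 41·€282.73 + €262.08 = €11,854.01.
Total interest = total paid − principal = €11,854.01 − €8,311.00 = €3,543.01.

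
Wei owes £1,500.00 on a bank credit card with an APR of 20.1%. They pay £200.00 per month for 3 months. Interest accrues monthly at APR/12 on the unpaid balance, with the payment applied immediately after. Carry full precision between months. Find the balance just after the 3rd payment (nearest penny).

£966.54

Monthly rate r = 20.1%/12 = 1.675% = 0.01675.
Each month: B ← B·(1+r) − £200.00.
Month 1: interest £25.12; balance after payment £1,325.12.
Month 2: interest £22.20; balance after payment £1,147.32.
Month 3: interest £19.22; balance after payment £966.54.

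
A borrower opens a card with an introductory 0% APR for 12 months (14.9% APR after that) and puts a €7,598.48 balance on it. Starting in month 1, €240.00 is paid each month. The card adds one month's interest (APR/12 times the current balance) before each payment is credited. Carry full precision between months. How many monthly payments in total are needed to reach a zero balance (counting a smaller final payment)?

35 months

Promo months 1–12 at r₀ = 0%/12 = 0; months 13+ at r₁ = 14.9%/12 = 0.0124167.
After month 12 (no interest yet): B = €7,598.48 − 12·€240.00 = €4,718.48.
Then at r₁ with €240.00/mo: n₂ = −ln(1 − r₁·B/P)/ln(1+r₁) ≈ 22.68 → 23 more payments.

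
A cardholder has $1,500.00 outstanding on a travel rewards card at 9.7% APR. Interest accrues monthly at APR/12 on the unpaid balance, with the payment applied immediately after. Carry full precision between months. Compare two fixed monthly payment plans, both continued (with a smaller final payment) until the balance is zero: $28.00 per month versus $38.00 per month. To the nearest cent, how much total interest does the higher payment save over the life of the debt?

$159.62

Monthly rate r = 9.7%/12 = 0.808333% = 0.00808333.
At $28.00/mo: n = ⌈−ln(1 − rB₀/P)/ln(1+r)⌉ = 71 payments (last $13.59); total interest = total paid − $1,500.00 = $473.59.
At $38.00/mo: 48 payments (last $27.97); total interest $313.97.
Interest saved = $473.59 − $313.97 = $159.62.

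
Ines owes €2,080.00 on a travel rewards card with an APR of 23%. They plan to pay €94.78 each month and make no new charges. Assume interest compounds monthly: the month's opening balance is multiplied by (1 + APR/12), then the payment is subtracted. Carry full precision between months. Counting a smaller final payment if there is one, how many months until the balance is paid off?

29 months

Monthly rate r = 23%/12 = 1.91667% = 0.0191667.
Recurrence: B ← B·(1+r) − €94.78.
Month 1: interest €39.87; balance after payment €2,025.09.
Month 2: interest €38.81; balance after payment €1,969.12.
Closed form: n = −ln(1 − rB₀/P)/ln(1+r) = −ln(0.57938)/ln(1.01917) ≈ 28.749, so the balance reaches zero during payment 29.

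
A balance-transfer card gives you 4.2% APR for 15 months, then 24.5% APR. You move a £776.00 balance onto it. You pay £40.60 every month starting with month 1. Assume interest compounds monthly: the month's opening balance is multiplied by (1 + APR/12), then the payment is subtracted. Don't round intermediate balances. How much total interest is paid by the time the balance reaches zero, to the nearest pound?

Promo months 1–15 at r₀ = 4.2%/12 = 0.0035; months 16+ at r₁ = 24.5%/12 = 0.0204167.
After month 15: iterate B ← B·(1+r₀) − £40.60 for 15 months → £193.60.
Then at r₁ with £40.60/mo: n₂ = −ln(1 − r₁·B/P)/ln(1+r₁) ≈ 5.07 → 6 more payments.
Total paid = 20·£40.60 + £2.79 = £814.79; interest = £814.79 − £776.00 = £38.79.

£39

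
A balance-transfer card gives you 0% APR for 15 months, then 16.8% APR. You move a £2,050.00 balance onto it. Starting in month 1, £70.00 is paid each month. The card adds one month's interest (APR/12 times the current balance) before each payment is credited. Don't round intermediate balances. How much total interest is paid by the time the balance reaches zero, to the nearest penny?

£123.53

Promo months 1–15 at r₀ = 0%/12 = 0; months 16+ at r₁ = 16.8%/12 = 0.014.
After month 15 (no interest yet): B = £2,050.00 − 15·£70.00 = £1,000.00.
Then at r₁ with £70.00/mo: n₂ = −ln(1 − r₁·B/P)/ln(1+r₁) ≈ 16.05 → 17 more payments.
Total paid = 31·£70.00 + £3.53 = £2,173.53; interest = £2,173.53 − £2,050.00 = £123.53.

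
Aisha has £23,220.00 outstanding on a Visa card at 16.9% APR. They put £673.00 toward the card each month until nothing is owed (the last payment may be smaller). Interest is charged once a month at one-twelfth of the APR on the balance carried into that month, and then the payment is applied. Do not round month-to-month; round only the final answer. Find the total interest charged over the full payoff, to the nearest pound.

£8,800

Monthly rate r = 16.9%/12 = 1.40833% = 0.0140833.
Payoff takes n = ⌈−ln(1 − rB₀/P)/ln(1+r)⌉ = ⌈47.576⌉ = 48 payments; the last is £388.58.
Total paid = 47·£673.00 + £388.58 = £32,019.58.
Total interest = total paid − principal = £32,019.58 − £23,220.00 = £8,799.58.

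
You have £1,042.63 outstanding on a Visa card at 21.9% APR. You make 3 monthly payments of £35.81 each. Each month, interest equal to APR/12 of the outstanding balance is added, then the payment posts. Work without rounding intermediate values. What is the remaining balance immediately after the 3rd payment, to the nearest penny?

Monthly rate r = 21.9%/12 = 1.825% = 0.01825.
Each month: B ← B·(1+r) − £35.81.
Month 1: interest £19.03; balance after payment £1,025.85.
Month 2: interest £18.72; balance after payment £1,008.76.
Month 3: interest £18.41; balance after payment £991.36.

£991.36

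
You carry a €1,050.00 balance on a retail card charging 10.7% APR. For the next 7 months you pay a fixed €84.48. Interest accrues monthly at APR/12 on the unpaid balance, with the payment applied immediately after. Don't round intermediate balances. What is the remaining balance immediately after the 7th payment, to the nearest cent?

Monthly rate r = 10.7%/12 = 0.891667% = 0.00891667.
Each month: B ← B·(1+r) − €84.48.
Month 1: interest €9.36; balance after payment €974.88.
Month 2: interest €8.69; balance after payment €899.10.
Month 3: interest €8.02; balance after payment €822.63.
Month 4: interest €7.34; balance after payment €745.49.
Month 5: interest €6.65; balance after payment €667.65.
Month 6: interest €5.95; balance after payment €589.13.
Month 7: interest €5.25; balance after payment €509.90.

€509.90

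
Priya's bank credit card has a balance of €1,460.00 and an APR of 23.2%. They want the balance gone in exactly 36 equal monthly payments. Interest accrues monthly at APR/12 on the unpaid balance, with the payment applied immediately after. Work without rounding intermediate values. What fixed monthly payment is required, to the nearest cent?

€56.67

Monthly rate r = 23.2%/12 = 1.93333% = 0.0193333.
Level-payment amortization: P = B₀·r / (1 − (1+r)^(−n)) = 1460.00·0.0193333 / (1 − 1.01933^(−36)).
Denominator 1 − (1+r)^(−36) = 0.498101554.
P = 28.2267 / 0.498101554 ≈ 56.67.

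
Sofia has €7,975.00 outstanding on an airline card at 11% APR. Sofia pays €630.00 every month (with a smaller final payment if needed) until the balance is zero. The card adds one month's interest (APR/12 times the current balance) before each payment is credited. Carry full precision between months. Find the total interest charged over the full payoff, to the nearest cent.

€541.44

Monthly rate r = 11%/12 = 0.916667% = 0.00916667.
Payoff takes n = ⌈−ln(1 − rB₀/P)/ln(1+r)⌉ = ⌈13.517⌉ = 14 payments; the last is €326.44.
Total paid = 13·€630.00 + €326.44 = €8,516.44.
Total interest = total paid − principal = €8,516.44 − €7,975.00 = €541.44.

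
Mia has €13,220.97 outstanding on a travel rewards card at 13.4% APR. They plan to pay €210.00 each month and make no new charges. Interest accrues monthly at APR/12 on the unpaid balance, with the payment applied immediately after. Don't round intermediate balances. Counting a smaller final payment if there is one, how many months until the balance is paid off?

110 payments

Monthly rate r = 13.4%/12 = 1.11667% = 0.0111667.
Recurrence: B ← B·(1+r) − €210.00.
Month 1: interest €147.63; balance after payment €13,158.60.
Month 2: interest €146.94; balance after payment €13,095.54.
Closed form: n = −ln(1 − rB₀/P)/ln(1+r) = −ln(0.29698)/ln(1.01117) ≈ 109.330, so the balance reaches zero during payment 110.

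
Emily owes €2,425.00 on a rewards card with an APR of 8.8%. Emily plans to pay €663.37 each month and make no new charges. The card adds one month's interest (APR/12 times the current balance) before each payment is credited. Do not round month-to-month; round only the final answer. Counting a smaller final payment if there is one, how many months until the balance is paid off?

Monthly rate r = 8.8%/12 = 0.733333% = 0.00733333.
Recurrence: B ← B·(1+r) − €663.37.
Month 1: interest €17.78; balance after payment €1,779.41.
Month 2: interest €13.05; balance after payment €1,129.09.
Month 3: interest €8.28; balance after payment €474.00.
Month 4: interest €3.48; balance after payment €0.00.

4 months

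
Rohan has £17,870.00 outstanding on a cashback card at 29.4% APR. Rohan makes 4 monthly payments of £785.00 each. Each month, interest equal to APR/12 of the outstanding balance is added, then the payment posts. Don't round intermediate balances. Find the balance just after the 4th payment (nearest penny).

£16,429.39

Monthly rate r = 29.4%/12 = 2.45% = 0.0245.
Each month: B ← B·(1+r) − £785.00.
Month 1: interest £437.81; balance after payment £17,522.81.
Month 2: interest £429.31; balance after payment £17,167.12.
Month 3: interest £420.59; balance after payment £16,802.72.
Month 4: interest £411.67; balance after payment £16,429.39.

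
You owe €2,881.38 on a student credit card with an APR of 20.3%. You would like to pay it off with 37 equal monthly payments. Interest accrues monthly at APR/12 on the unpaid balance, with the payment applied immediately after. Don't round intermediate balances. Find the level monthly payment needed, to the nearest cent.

€105.41

Monthly rate r = 20.3%/12 = 1.69167% = 0.0169167.
Level-payment amortization: P = B₀·r / (1 − (1+r)^(−n)) = 2881.38·0.0169167 / (1 − 1.01692^(−37)).
Denominator 1 − (1+r)^(−37) = 0.462422001.
P = 48.7433 / 0.462422001 ≈ 105.41.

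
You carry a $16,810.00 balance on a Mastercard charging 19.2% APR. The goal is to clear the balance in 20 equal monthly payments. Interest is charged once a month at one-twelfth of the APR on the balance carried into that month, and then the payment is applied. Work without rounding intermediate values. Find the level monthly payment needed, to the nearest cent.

$988.79

Monthly rate r = 19.2%/12 = 1.6% = 0.016.
Level-payment amortization: P = B₀·r / (1 − (1+r)^(−n)) = 16810.00·0.016 / (1 − 1.016^(−20)).
Denominator 1 − (1+r)^(−20) = 0.272009284.
P = 268.96 / 0.272009284 ≈ 988.79.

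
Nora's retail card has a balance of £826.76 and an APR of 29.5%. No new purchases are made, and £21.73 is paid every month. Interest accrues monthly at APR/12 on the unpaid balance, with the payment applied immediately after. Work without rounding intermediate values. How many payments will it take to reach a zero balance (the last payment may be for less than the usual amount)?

Monthly rate r = 29.5%/12 = 2.45833% = 0.0245833.
Recurrence: B ← B·(1+r) − £21.73.
Month 1: interest £20.32; balance after payment £825.35.
Month 2: interest £20.29; balance after payment £823.91.
Closed form: n = −ln(1 − rB₀/P)/ln(1+r) = −ln(0.064679)/ln(1.02458) ≈ 112.753, so the balance reaches zero during payment 113.

113 payments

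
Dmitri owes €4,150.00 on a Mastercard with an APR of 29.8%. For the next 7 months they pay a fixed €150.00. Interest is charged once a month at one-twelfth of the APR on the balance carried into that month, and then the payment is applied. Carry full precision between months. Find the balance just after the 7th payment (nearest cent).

€3,795.89

Monthly rate r = 29.8%/12 = 2.48333% = 0.0248333.
Each month: B ← B·(1+r) − €150.00.
Month 1: interest €103.06; balance after payment €4,103.06.
Month 2: interest €101.89; balance after payment €4,054.95.
Month 3: interest €100.70; balance after payment €4,005.65.
Month 4: interest €99.47; balance after payment €3,955.12.
Month 5: interest €98.22; balance after payment €3,903.34.
Month 6: interest €96.93; balance after payment €3,850.27.
Month 7: interest €95.62; balance after payment €3,795.89.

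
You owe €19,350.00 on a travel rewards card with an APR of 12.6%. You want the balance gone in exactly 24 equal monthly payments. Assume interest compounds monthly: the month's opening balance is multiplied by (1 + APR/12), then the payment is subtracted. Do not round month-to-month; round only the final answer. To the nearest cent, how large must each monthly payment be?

Monthly rate r = 12.6%/12 = 1.05% = 0.0105.
Level-payment amortization: P = B₀·r / (1 − (1+r)^(−n)) = 19350.00·0.0105 / (1 − 1.0105^(−24)).
Denominator 1 − (1+r)^(−24) = 0.221733438.
P = 203.175 / 0.221733438 ≈ 916.30.

€916.30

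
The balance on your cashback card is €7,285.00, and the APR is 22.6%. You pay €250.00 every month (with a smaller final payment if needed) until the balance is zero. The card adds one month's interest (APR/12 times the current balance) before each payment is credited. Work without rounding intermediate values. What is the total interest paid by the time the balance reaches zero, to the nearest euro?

€3,379

Monthly rate r = 22.6%/12 = 1.88333% = 0.0188333.
Payoff takes n = ⌈−ln(1 − rB₀/P)/ln(1+r)⌉ = ⌈42.654⌉ = 43 payments; the last is €164.11.
Total paid = 42·€250.00 + €164.11 = €10,664.11.
Total interest = total paid − principal = €10,664.11 − €7,285.00 = €3,379.11.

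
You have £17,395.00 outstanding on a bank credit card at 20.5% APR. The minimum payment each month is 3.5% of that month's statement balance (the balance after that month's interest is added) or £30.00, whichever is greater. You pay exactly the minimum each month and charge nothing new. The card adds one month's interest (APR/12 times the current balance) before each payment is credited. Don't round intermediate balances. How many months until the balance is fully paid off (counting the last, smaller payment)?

Monthly rate r = 20.5%/12 = 1.70833% = 0.0170833.
While 3.5% of the post-interest balance exceeds £30.00, each month B ← (B·(1+r))·(1 − 0.035), i.e. B shrinks by the factor (1+r)·0.965 = 0.98149.
This holds for months 1–162. Entering month 163 the balance is £842.57; 3.5% of the post-interest balance is now below £30.00, so the flat £30.00 minimum applies from here.
From month 163 a fixed £30.00 at rate r clears £842.57 in 39 more payments. Total: 162 + 39 = 201 months.

201 months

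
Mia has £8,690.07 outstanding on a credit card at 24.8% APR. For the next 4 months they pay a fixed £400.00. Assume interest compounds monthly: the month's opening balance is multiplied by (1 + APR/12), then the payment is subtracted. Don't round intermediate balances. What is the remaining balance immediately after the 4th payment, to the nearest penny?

£7,780.74

Monthly rate r = 24.8%/12 = 2.06667% = 0.0206667.
Each month: B ← B·(1+r) − £400.00.
Month 1: interest £179.59; balance after payment £8,469.66.
Month 2: interest £175.04; balance after payment £8,244.70.
Month 3: interest £170.39; balance after payment £8,015.10.
Month 4: interest £165.65; balance after payment £7,780.74.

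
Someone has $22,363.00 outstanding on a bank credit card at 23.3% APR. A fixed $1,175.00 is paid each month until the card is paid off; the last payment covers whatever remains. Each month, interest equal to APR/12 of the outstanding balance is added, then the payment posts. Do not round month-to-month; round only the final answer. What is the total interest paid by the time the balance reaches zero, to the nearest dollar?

Monthly rate r = 23.3%/12 = 1.94167% = 0.0194167.
Payoff takes n = ⌈−ln(1 − rB₀/P)/ln(1+r)⌉ = ⌈23.989⌉ = 24 payments; the last is $1,161.64.
Total paid = 23·$1,175.00 + $1,161.64 = $28,186.64.
Total interest = total paid − principal = $28,186.64 − $22,363.00 = $5,823.64.

$5,824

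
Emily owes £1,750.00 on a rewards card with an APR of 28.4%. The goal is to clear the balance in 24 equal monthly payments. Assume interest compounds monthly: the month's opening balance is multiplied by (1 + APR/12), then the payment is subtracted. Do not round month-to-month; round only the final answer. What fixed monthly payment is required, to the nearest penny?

Monthly rate r = 28.4%/12 = 2.36667% = 0.0236667.
Level-payment amortization: P = B₀·r / (1 − (1+r)^(−n)) = 1750.00·0.0236667 / (1 − 1.02367^(−24)).
Denominator 1 − (1+r)^(−24) = 0.429580296.
P = 41.4167 / 0.429580296 ≈ 96.41.

£96.41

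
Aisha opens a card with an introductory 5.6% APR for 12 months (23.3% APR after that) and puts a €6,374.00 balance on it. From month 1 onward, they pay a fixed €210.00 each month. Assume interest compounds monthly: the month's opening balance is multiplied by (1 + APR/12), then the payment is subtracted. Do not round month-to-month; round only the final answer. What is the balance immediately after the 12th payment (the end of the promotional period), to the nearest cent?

€4,154.55

Promo months 1–12 at r₀ = 5.6%/12 = 0.00466667; months 13+ at r₁ = 23.3%/12 = 0.0194167.
After month 12: iterate B ← B·(1+r₀) − €210.00 for 12 months → €4,154.55.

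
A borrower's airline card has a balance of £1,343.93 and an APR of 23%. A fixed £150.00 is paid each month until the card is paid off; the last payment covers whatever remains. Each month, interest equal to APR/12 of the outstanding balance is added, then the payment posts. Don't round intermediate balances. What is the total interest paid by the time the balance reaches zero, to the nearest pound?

£145

Monthly rate r = 23%/12 = 1.91667% = 0.0191667.
Payoff takes n = ⌈−ln(1 − rB₀/P)/ln(1+r)⌉ = ⌈9.924⌉ = 10 payments; the last is £138.69.
Total paid = 9·£150.00 + £138.69 = £1,488.69.
Total interest = total paid − principal = £1,488.69 − £1,343.93 = £144.76.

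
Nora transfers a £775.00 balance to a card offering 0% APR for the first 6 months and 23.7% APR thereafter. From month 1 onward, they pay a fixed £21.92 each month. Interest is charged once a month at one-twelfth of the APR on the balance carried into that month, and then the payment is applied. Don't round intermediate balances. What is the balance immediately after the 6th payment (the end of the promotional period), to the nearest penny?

£643.48

Promo months 1–6 at r₀ = 0%/12 = 0; months 7+ at r₁ = 23.7%/12 = 0.01975.
After month 6 (no interest yet): B = £775.00 − 6·£21.92 = £643.48.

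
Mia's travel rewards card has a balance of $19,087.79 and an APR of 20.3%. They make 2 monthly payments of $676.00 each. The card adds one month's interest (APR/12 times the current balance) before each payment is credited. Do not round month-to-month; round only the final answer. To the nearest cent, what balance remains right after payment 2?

Monthly rate r = 20.3%/12 = 1.69167% = 0.0169167.
Each month: B ← B·(1+r) − $676.00.
Month 1: interest $322.90; balance after payment $18,734.69.
Month 2: interest $316.93; balance after payment $18,375.62.

$18,375.62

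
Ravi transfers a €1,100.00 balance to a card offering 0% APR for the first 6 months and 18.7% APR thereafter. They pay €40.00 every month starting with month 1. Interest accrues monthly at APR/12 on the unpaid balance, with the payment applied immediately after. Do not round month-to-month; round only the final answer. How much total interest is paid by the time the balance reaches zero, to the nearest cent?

€195.57

Promo months 1–6 at r₀ = 0%/12 = 0; months 7+ at r₁ = 18.7%/12 = 0.0155833.
After month 6 (no interest yet): B = €1,100.00 − 6·€40.00 = €860.00.
Then at r₁ with €40.00/mo: n₂ = −ln(1 − r₁·B/P)/ln(1+r₁) ≈ 26.39 → 27 more payments.
Total paid = 32·€40.00 + €15.57 = €1,295.57; interest = €1,295.57 − €1,100.00 = €195.57.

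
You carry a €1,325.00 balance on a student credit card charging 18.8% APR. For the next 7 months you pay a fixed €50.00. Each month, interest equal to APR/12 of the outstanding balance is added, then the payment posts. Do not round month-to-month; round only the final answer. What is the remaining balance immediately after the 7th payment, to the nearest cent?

Monthly rate r = 18.8%/12 = 1.56667% = 0.0156667.
Each month: B ← B·(1+r) − €50.00.
Month 1: interest €20.76; balance after payment €1,295.76.
Month 2: interest €20.30; balance after payment €1,266.06.
Month 3: interest €19.83; balance after payment €1,235.89.
Month 4: interest €19.36; balance after payment €1,205.26.
Month 5: interest €18.88; balance after payment €1,174.14.
Month 6: interest €18.39; balance after payment €1,142.53.
Month 7: interest €17.90; balance after payment €1,110.43.

€1,110.43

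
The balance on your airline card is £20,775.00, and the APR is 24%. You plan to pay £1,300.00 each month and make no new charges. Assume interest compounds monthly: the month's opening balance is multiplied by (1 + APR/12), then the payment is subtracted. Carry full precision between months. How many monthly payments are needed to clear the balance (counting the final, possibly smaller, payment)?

Monthly rate r = 24%/12 = 2% = 0.02.
Recurrence: B ← B·(1+r) − £1,300.00.
Month 1: interest £415.50; balance after payment £19,890.50.
Month 2: interest £397.81; balance after payment £18,988.31.
Closed form: n = −ln(1 − rB₀/P)/ln(1+r) = −ln(0.68038)/ln(1.02) ≈ 19.447, so the balance reaches zero during payment 20.

20 months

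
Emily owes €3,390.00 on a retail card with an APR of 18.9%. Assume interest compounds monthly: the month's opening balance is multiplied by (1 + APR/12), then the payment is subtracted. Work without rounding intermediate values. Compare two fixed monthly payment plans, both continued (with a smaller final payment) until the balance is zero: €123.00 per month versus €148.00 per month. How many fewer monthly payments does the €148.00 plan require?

8 fewer payments

Monthly rate r = 18.9%/12 = 1.575% = 0.01575.
At €123.00/mo: n = ⌈−ln(1 − rB₀/P)/ln(1+r)⌉ = 37 payments (last €53.21); total interest = total paid − €3,390.00 = €1,091.21.
At €148.00/mo: 29 payments (last €94.14); total interest €848.14.
Payments saved = 37 − 29 = 8.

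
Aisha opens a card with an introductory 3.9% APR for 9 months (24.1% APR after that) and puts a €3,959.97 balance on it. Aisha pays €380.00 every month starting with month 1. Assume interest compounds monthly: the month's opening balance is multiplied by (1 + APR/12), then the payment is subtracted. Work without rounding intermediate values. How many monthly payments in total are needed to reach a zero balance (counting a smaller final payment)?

11 months

Promo months 1–9 at r₀ = 3.9%/12 = 0.00325; months 10+ at r₁ = 24.1%/12 = 0.0200833.
After month 9: iterate B ← B·(1+r₀) − €380.00 for 9 months → €612.52.
Then at r₁ with €380.00/mo: n₂ = −ln(1 − r₁·B/P)/ln(1+r₁) ≈ 1.65 → 2 more payments.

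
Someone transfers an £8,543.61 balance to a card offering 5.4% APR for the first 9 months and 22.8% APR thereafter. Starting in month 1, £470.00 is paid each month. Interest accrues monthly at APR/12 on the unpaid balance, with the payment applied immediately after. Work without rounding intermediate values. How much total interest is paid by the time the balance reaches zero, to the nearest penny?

£810.73

Promo months 1–9 at r₀ = 5.4%/12 = 0.0045; months 10+ at r₁ = 22.8%/12 = 0.019.
After month 9: iterate B ← B·(1+r₀) − £470.00 for 9 months → £4,588.98.
Then at r₁ with £470.00/mo: n₂ = −ln(1 − r₁·B/P)/ln(1+r₁) ≈ 10.90 → 11 more payments.
Total paid = 19·£470.00 + £424.34 = £9,354.34; interest = £9,354.34 − £8,543.61 = £810.73.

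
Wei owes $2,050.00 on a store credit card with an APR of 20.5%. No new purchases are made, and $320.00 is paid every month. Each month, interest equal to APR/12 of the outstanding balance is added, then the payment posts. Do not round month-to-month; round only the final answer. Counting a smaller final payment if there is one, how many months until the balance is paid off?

Monthly rate r = 20.5%/12 = 1.70833% = 0.0170833.
Recurrence: B ← B·(1+r) − $320.00.
Month 1: interest $35.02; balance after payment $1,765.02.
Month 2: interest $30.15; balance after payment $1,475.17.
Closed form: n = −ln(1 − rB₀/P)/ln(1+r) = −ln(0.89056)/ln(1.01708) ≈ 6.842, so the balance reaches zero during payment 7.

7 months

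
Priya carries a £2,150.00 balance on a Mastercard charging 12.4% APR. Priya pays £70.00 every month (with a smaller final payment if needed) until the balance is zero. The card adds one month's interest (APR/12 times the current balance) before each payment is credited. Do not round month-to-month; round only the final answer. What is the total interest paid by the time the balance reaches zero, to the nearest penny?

Monthly rate r = 12.4%/12 = 1.03333% = 0.0103333.
Payoff takes n = ⌈−ln(1 − rB₀/P)/ln(1+r)⌉ = ⌈37.141⌉ = 38 payments; the last is £9.90.
Total paid = 37·£70.00 + £9.90 = £2,599.90.
Total interest = total paid − principal = £2,599.90 − £2,150.00 = £449.90.

£449.90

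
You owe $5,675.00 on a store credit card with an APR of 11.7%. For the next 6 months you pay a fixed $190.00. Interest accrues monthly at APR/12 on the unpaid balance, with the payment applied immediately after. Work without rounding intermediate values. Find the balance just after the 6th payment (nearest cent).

Monthly rate r = 11.7%/12 = 0.975% = 0.00975.
Each month: B ← B·(1+r) − $190.00.
Month 1: interest $55.33; balance after payment $5,540.33.
Month 2: interest $54.02; balance after payment $5,404.35.
Month 3: interest $52.69; balance after payment $5,267.04.
Month 4: interest $51.35; balance after payment $5,128.40.
Month 5: interest $50.00; balance after payment $4,988.40.
Month 6: interest $48.64; balance after payment $4,847.03.

$4,847.03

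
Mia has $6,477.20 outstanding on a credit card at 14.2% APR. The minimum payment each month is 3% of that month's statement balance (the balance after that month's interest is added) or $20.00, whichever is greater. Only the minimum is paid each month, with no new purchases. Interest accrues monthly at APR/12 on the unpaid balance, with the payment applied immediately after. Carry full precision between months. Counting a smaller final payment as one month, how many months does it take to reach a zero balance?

Monthly rate r = 14.2%/12 = 1.18333% = 0.0118333.
While 3% of the post-interest balance exceeds $20.00, each month B ← (B·(1+r))·(1 − 0.03), i.e. B shrinks by the factor (1+r)·0.97 = 0.98148.
This holds for months 1–123. Entering month 124 the balance is $649.70; 3% of the post-interest balance is now below $20.00, so the flat $20.00 minimum applies from here.
From month 124 a fixed $20.00 at rate r clears $649.70 in 42 more payments. Total: 123 + 42 = 165 months.

165 months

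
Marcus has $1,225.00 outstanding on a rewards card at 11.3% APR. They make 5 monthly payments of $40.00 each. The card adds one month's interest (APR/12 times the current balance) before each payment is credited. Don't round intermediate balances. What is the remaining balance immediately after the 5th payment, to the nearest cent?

$1,079.97

Monthly rate r = 11.3%/12 = 0.941667% = 0.00941667.
Each month: B ← B·(1+r) − $40.00.
Month 1: interest $11.54; balance after payment $1,196.54.
Month 2: interest $11.27; balance after payment $1,167.80.
Month 3: interest $11.00; balance after payment $1,138.80.
Month 4: interest $10.72; balance after payment $1,109.52.
Month 5: interest $10.45; balance after payment $1,079.97.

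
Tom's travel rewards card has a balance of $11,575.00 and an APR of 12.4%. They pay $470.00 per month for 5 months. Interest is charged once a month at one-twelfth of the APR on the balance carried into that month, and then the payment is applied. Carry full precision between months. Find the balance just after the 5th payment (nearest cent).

Monthly rate r = 12.4%/12 = 1.03333% = 0.0103333.
Each month: B ← B·(1+r) − $470.00.
Month 1: interest $119.61; balance after payment $11,224.61.
Month 2: interest $115.99; balance after payment $10,870.60.
Month 3: interest $112.33; balance after payment $10,512.93.
Month 4: interest $108.63; balance after payment $10,151.56.
Month 5: interest $104.90; balance after payment $9,786.46.

$9,786.46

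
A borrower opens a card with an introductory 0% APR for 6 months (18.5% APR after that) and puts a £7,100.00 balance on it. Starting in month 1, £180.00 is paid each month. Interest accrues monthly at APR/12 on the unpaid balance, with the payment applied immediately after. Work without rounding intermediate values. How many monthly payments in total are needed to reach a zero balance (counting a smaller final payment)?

54 months

Promo months 1–6 at r₀ = 0%/12 = 0; months 7+ at r₁ = 18.5%/12 = 0.0154167.
After month 6 (no interest yet): B = £7,100.00 − 6·£180.00 = £6,020.00.
Then at r₁ with £180.00/mo: n₂ = −ln(1 − r₁·B/P)/ln(1+r₁) ≈ 47.38 → 48 more payments.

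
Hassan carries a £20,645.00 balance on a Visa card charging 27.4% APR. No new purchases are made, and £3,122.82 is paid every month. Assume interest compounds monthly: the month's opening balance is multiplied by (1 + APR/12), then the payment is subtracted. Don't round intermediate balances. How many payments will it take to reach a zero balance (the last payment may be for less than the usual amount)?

Monthly rate r = 27.4%/12 = 2.28333% = 0.0228333.
Recurrence: B ← B·(1+r) − £3,122.82.
Month 1: interest £471.39; balance after payment £17,993.57.
Month 2: interest £410.85; balance after payment £15,281.61.
Closed form: n = −ln(1 − rB₀/P)/ln(1+r) = −ln(0.84905)/ln(1.02283) ≈ 7.248, so the balance reaches zero during payment 8.

8 months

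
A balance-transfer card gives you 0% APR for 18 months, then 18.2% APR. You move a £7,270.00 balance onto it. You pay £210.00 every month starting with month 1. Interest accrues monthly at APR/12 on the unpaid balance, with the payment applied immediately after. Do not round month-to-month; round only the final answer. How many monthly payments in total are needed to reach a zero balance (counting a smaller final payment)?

38 payments

Promo months 1–18 at r₀ = 0%/12 = 0; months 19+ at r₁ = 18.2%/12 = 0.0151667.
After month 18 (no interest yet): B = £7,270.00 − 18·£210.00 = £3,490.00.
Then at r₁ with £210.00/mo: n₂ = −ln(1 − r₁·B/P)/ln(1+r₁) ≈ 19.29 → 20 more payments.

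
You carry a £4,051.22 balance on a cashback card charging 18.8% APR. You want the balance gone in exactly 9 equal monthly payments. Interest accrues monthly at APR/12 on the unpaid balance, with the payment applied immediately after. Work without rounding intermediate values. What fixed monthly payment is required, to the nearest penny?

Monthly rate r = 18.8%/12 = 1.56667% = 0.0156667.
Level-payment amortization: P = B₀·r / (1 − (1+r)^(−n)) = 4051.22·0.0156667 / (1 − 1.01567^(−9)).
Denominator 1 − (1+r)^(−9) = 0.130560825.
P = 63.4691 / 0.130560825 ≈ 486.13.

£486.13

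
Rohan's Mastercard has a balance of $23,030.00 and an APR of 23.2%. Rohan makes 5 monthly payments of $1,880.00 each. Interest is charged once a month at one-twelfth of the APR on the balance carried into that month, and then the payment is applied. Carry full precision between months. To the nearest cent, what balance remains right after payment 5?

$15,573.43

Monthly rate r = 23.2%/12 = 1.93333% = 0.0193333.
Each month: B ← B·(1+r) − $1,880.00.
Month 1: interest $445.25; balance after payment $21,595.25.
Month 2: interest $417.51; balance after payment $20,132.75.
Month 3: interest $389.23; balance after payment $18,641.99.
Month 4: interest $360.41; balance after payment $17,122.40.
Month 5: interest $331.03; balance after payment $15,573.43.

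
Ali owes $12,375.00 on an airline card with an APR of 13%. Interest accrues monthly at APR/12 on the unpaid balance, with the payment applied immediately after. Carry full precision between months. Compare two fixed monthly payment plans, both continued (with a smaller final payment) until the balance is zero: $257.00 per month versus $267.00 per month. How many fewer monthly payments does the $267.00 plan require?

Monthly rate r = 13%/12 = 1.08333% = 0.0108333.
At $257.00/mo: n = ⌈−ln(1 − rB₀/P)/ln(1+r)⌉ = 69 payments (last $112.32); total interest = total paid − $12,375.00 = $5,213.32.
At $267.00/mo: 65 payments (last $192.70); total interest $4,905.70.
Payments saved = 69 − 65 = 4.

4 fewer payments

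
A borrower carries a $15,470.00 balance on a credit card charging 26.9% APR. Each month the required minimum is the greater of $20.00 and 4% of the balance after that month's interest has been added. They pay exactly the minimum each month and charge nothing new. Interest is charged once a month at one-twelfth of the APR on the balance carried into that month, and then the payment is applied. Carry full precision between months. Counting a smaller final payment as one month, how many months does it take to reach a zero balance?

222 months

Monthly rate r = 26.9%/12 = 2.24167% = 0.0224167.
While 4% of the post-interest balance exceeds $20.00, each month B ← (B·(1+r))·(1 − 0.04), i.e. B shrinks by the factor (1+r)·0.96 = 0.98152.
This holds for months 1–186. Entering month 187 the balance is $481.65; 4% of the post-interest balance is now below $20.00, so the flat $20.00 minimum applies from here.
From month 187 a fixed $20.00 at rate r clears $481.65 in 36 more payments. Total: 186 + 36 = 222 months.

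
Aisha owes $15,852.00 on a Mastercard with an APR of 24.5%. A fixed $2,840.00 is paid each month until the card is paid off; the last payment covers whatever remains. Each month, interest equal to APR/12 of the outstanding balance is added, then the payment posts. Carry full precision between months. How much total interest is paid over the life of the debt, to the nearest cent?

$1,149.93

Monthly rate r = 24.5%/12 = 2.04167% = 0.0204167.
Payoff takes n = ⌈−ln(1 − rB₀/P)/ln(1+r)⌉ = ⌈5.986⌉ = 6 payments; the last is $2,801.93.
Total paid = 5·$2,840.00 + $2,801.93 = $17,001.93.
Total interest = total paid − principal = $17,001.93 − $15,852.00 = $1,149.93.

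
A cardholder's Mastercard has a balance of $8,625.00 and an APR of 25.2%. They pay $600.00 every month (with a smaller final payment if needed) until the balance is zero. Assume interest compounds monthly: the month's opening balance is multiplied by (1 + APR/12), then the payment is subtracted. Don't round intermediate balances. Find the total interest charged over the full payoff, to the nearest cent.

$1,751.07

Monthly rate r = 25.2%/12 = 2.1% = 0.021.
Payoff takes n = ⌈−ln(1 − rB₀/P)/ln(1+r)⌉ = ⌈17.291⌉ = 18 payments; the last is $176.07.
Total paid = 17·$600.00 + $176.07 = $10,376.07.
Total interest = total paid − principal = $10,376.07 − $8,625.00 = $1,751.07.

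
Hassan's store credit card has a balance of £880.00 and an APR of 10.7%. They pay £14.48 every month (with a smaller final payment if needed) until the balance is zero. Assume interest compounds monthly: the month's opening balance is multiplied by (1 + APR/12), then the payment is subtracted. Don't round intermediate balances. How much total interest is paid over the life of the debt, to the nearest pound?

£393

Monthly rate r = 10.7%/12 = 0.891667% = 0.00891667.
Payoff takes n = ⌈−ln(1 − rB₀/P)/ln(1+r)⌉ = ⌈87.941⌉ = 88 payments; the last is £13.62.
Total paid = 87·£14.48 + £13.62 = £1,273.38.
Total interest = total paid − principal = £1,273.38 − £880.00 = £393.38.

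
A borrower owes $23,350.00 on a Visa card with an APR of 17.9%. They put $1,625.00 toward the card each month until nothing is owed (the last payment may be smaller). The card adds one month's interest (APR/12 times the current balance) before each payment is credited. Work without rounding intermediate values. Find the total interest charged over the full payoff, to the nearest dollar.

$3,128

Monthly rate r = 17.9%/12 = 1.49167% = 0.0149167.
Payoff takes n = ⌈−ln(1 − rB₀/P)/ln(1+r)⌉ = ⌈16.292⌉ = 17 payments; the last is $477.52.
Total paid = 16·$1,625.00 + $477.52 = $26,477.52.
Total interest = total paid − principal = $26,477.52 − $23,350.00 = $3,127.52.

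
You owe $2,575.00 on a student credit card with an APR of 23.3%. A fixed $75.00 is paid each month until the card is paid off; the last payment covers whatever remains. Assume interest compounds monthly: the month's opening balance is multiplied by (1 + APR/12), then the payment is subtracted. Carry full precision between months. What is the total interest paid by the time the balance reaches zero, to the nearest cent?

Monthly rate r = 23.3%/12 = 1.94167% = 0.0194167.
Payoff takes n = ⌈−ln(1 − rB₀/P)/ln(1+r)⌉ = ⌈57.124⌉ = 58 payments; the last is $9.39.
Total paid = 57·$75.00 + $9.39 = $4,284.39.
Total interest = total paid − principal = $4,284.39 − $2,575.00 = $1,709.39.

$1,709.39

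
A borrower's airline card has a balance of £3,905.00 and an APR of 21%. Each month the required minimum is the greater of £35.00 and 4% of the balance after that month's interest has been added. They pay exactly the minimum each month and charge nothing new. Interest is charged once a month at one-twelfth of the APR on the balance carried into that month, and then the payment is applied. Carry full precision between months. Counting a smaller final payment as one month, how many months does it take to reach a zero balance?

97 months

Monthly rate r = 21%/12 = 1.75% = 0.0175.
While 4% of the post-interest balance exceeds £35.00, each month B ← (B·(1+r))·(1 − 0.04), i.e. B shrinks by the factor (1+r)·0.96 = 0.9768.
This holds for months 1–65. Entering month 66 the balance is £849.16; 4% of the post-interest balance is now below £35.00, so the flat £35.00 minimum applies from here.
From month 66 a fixed £35.00 at rate r clears £849.16 in 32 more payments. Total: 65 + 32 = 97 months.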